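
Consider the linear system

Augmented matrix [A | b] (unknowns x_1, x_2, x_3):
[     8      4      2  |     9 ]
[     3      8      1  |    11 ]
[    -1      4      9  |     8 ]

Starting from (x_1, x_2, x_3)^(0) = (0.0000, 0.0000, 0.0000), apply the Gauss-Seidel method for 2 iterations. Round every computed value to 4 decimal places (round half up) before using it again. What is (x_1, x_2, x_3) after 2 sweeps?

Iteration 1:
  x_1 = (9 - (4)·0.0000 - (2)·0.0000) / (8) = 1.1250
  x_2 = (11 - (3)·1.1250 - (1)·0.0000) / (8) = 0.9531
  x_3 = (8 - (-1)·1.1250 - (4)·0.9531) / (9) = 0.5903
Iteration 2:
  x_1 = (9 - (4)·0.9531 - (2)·0.5903) / (8) = 0.5009
  x_2 = (11 - (3)·0.5009 - (1)·0.5903) / (8) = 1.1134
  x_3 = (8 - (-1)·0.5009 - (4)·1.1134) / (9) = 0.4497

(0.5009, 1.1134, 0.4497)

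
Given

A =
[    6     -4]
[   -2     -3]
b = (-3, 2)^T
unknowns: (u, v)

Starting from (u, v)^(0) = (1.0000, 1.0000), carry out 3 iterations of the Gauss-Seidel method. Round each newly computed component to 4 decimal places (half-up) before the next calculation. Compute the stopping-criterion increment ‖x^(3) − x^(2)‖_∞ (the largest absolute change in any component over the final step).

0.5267

Iteration 1:
  u = (-3 - (-4)·1.0000) / (6) = 0.1667
  v = (2 - (-2)·0.1667) / (-3) = -0.7778
Iteration 2:
  u = (-3 - (-4)·-0.7778) / (6) = -1.0185
  v = (2 - (-2)·-1.0185) / (-3) = 0.0123
Iteration 3:
  u = (-3 - (-4)·0.0123) / (6) = -0.4918
  v = (2 - (-2)·-0.4918) / (-3) = -0.3388
Change: (0.5267, -0.3511) → max |·| = 0.5267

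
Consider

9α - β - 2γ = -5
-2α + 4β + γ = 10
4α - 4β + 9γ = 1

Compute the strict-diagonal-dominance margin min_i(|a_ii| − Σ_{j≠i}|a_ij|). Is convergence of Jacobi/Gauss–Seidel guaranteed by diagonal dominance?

1

row 1: |9| − (1+2) = 6
row 2: |4| − (2+1) = 1
row 3: |9| − (4+4) = 1
minimum over rows = 1 → strictly diagonally dominant (convergence guaranteed)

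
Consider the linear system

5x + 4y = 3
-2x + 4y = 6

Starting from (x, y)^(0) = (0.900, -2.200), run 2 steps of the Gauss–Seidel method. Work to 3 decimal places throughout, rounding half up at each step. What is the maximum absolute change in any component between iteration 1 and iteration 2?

3.904

Iteration 1:
  x = (3 - (4)·-2.200) / (5) = 2.360
  y = (6 - (-2)·2.360) / (4) = 2.680
Iteration 2:
  x = (3 - (4)·2.680) / (5) = -1.544
  y = (6 - (-2)·-1.544) / (4) = 0.728
Change: (-3.904, -1.952) → max |·| = 3.904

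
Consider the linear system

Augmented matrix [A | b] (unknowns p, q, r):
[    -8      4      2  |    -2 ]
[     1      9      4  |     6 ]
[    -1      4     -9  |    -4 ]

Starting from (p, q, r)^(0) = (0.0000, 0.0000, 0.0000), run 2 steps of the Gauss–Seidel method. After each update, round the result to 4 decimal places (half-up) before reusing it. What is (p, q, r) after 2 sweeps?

(0.7446, 0.2726, 0.4829)

Iteration 1:
  p = (-2 - (4)·0.0000 - (2)·0.0000) / (-8) = 0.2500
  q = (6 - (1)·0.2500 - (4)·0.0000) / (9) = 0.6389
  r = (-4 - (-1)·0.2500 - (4)·0.6389) / (-9) = 0.7006
Iteration 2:
  p = (-2 - (4)·0.6389 - (2)·0.7006) / (-8) = 0.7446
  q = (6 - (1)·0.7446 - (4)·0.7006) / (9) = 0.2726
  r = (-4 - (-1)·0.7446 - (4)·0.2726) / (-9) = 0.4829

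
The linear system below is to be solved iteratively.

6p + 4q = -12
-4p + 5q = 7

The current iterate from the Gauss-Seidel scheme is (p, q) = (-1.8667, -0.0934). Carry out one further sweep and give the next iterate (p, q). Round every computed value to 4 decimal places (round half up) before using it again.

One sweep:
  p = (-12 - (4)·-0.0934) / (6) = -1.9377
  q = (7 - (-4)·-1.9377) / (5) = -0.1502

(-1.9377, -0.1502)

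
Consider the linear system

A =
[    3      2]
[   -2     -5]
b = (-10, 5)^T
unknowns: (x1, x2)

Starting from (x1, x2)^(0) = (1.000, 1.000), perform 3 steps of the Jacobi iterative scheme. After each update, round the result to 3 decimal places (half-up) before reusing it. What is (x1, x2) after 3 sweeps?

Iteration 1:
  x1 = (-10 - (2)·1.000) / (3) = -4.000
  x2 = (5 - (-2)·1.000) / (-5) = -1.400
Iteration 2:
  x1 = (-10 - (2)·-1.400) / (3) = -2.400
  x2 = (5 - (-2)·-4.000) / (-5) = 0.600
Iteration 3:
  x1 = (-10 - (2)·0.600) / (3) = -3.733
  x2 = (5 - (-2)·-2.400) / (-5) = -0.040

(-3.733, -0.040)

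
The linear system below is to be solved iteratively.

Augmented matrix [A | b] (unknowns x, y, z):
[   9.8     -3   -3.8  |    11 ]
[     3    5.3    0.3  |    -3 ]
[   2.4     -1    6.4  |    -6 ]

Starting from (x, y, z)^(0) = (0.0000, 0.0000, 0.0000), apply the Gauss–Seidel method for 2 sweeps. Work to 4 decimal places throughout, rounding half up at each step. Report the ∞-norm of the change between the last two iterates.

0.9672

Iteration 1:
  x = (11 - (-3)·0.0000 - (-3.8)·0.0000) / (9.8) = 1.1224
  y = (-3 - (3)·1.1224 - (0.3)·0.0000) / (5.3) = -1.2014
  z = (-6 - (2.4)·1.1224 - (-1)·-1.2014) / (6.4) = -1.5461
Iteration 2:
  x = (11 - (-3)·-1.2014 - (-3.8)·-1.5461) / (9.8) = 0.1552
  y = (-3 - (3)·0.1552 - (0.3)·-1.5461) / (5.3) = -0.5664
  z = (-6 - (2.4)·0.1552 - (-1)·-0.5664) / (6.4) = -1.0842
Change: (-0.9672, 0.6350, 0.4619) → max |·| = 0.9672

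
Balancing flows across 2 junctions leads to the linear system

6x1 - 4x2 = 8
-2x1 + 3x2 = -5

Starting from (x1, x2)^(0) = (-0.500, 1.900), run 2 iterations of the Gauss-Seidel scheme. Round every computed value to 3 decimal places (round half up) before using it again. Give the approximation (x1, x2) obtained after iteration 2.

Iteration 1:
  x1 = (8 - (-4)·1.900) / (6) = 2.600
  x2 = (-5 - (-2)·2.600) / (3) = 0.067
Iteration 2:
  x1 = (8 - (-4)·0.067) / (6) = 1.378
  x2 = (-5 - (-2)·1.378) / (3) = -0.748

(1.378, -0.748)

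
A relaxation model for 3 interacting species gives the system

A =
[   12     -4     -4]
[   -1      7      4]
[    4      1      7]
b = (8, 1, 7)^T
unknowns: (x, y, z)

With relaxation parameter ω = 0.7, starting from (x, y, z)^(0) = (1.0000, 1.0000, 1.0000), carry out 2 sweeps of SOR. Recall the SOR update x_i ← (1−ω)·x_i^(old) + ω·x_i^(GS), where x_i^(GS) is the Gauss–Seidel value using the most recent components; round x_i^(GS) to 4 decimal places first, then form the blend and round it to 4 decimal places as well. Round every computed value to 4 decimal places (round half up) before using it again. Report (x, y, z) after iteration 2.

(0.9807, 0.0373, 0.4523)

Iteration 1:
  x: GS value = (8 - (-4)·1.0000 - (-4)·1.0000) / (12) = 1.3333;  x ← (1−ω)·1.0000 + ω·1.3333 = 1.2333
  y: GS value = (1 - (-1)·1.2333 - (4)·1.0000) / (7) = -0.2524;  y ← (1−ω)·1.0000 + ω·-0.2524 = 0.1233
  z: GS value = (7 - (4)·1.2333 - (1)·0.1233) / (7) = 0.2776;  z ← (1−ω)·1.0000 + ω·0.2776 = 0.4943
Iteration 2:
  x: GS value = (8 - (-4)·0.1233 - (-4)·0.4943) / (12) = 0.8725;  x ← (1−ω)·1.2333 + ω·0.8725 = 0.9807
  y: GS value = (1 - (-1)·0.9807 - (4)·0.4943) / (7) = 0.0005;  y ← (1−ω)·0.1233 + ω·0.0005 = 0.0373
  z: GS value = (7 - (4)·0.9807 - (1)·0.0373) / (7) = 0.4343;  z ← (1−ω)·0.4943 + ω·0.4343 = 0.4523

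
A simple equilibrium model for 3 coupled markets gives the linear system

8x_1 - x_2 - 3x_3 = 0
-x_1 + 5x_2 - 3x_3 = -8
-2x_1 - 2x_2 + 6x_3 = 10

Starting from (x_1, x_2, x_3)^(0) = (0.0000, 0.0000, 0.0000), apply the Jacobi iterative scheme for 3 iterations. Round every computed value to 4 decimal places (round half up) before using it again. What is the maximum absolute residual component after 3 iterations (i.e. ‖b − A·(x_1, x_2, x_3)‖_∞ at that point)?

Iteration 1:
  x_1 = (0 - (-1)·0.0000 - (-3)·0.0000) / (8) = 0.0000
  x_2 = (-8 - (-1)·0.0000 - (-3)·0.0000) / (5) = -1.6000
  x_3 = (10 - (-2)·0.0000 - (-2)·0.0000) / (6) = 1.6667
Iteration 2:
  x_1 = (0 - (-1)·-1.6000 - (-3)·1.6667) / (8) = 0.4250
  x_2 = (-8 - (-1)·0.0000 - (-3)·1.6667) / (5) = -0.6000
  x_3 = (10 - (-2)·0.0000 - (-2)·-1.6000) / (6) = 1.1333
Iteration 3:
  x_1 = (0 - (-1)·-0.6000 - (-3)·1.1333) / (8) = 0.3500
  x_2 = (-8 - (-1)·0.4250 - (-3)·1.1333) / (5) = -0.8350
  x_3 = (10 - (-2)·0.4250 - (-2)·-0.6000) / (6) = 1.6083
Residual b − A·x = (1.1899, 1.3499, -0.6198); ∞-norm = 1.3499

1.3499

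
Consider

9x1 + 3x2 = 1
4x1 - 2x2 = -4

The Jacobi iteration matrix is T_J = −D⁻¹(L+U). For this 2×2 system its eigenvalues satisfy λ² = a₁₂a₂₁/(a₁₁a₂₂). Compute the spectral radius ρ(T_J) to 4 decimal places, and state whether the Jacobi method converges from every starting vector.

0.8165

a₁₂a₂₁/(a₁₁a₂₂) = (3)·(4) / ((9)·(-2)) = -0.666667
ρ = √|-0.666667| = √0.666667 = 0.8165
ρ < 1, so Jacobi converges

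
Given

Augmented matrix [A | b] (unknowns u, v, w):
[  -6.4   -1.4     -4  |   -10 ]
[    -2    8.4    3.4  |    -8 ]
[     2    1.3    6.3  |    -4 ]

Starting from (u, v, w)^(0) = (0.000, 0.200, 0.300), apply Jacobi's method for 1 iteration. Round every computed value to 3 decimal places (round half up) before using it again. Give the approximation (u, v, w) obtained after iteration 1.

Iteration 1:
  u = (-10 - (-1.4)·0.200 - (-4)·0.300) / (-6.4) = 1.331
  v = (-8 - (-2)·0.000 - (3.4)·0.300) / (8.4) = -1.074
  w = (-4 - (2)·0.000 - (1.3)·0.200) / (6.3) = -0.676

(1.331, -1.074, -0.676)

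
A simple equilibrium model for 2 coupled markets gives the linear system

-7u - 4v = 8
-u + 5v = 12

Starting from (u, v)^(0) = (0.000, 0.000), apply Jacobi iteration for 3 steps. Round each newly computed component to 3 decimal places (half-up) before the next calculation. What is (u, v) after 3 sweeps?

Iteration 1:
  u = (8 - (-4)·0.000) / (-7) = -1.143
  v = (12 - (-1)·0.000) / (5) = 2.400
Iteration 2:
  u = (8 - (-4)·2.400) / (-7) = -2.514
  v = (12 - (-1)·-1.143) / (5) = 2.171
Iteration 3:
  u = (8 - (-4)·2.171) / (-7) = -2.383
  v = (12 - (-1)·-2.514) / (5) = 1.897

(-2.383, 1.897)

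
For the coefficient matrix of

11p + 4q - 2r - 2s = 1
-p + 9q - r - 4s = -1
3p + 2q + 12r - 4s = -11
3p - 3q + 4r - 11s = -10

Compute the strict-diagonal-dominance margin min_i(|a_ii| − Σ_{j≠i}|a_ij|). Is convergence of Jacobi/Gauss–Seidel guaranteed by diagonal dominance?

1

row 1: |11| − (4+2+2) = 3
row 2: |9| − (1+1+4) = 3
row 3: |12| − (3+2+4) = 3
row 4: |-11| − (3+3+4) = 1
minimum over rows = 1 → strictly diagonally dominant (convergence guaranteed)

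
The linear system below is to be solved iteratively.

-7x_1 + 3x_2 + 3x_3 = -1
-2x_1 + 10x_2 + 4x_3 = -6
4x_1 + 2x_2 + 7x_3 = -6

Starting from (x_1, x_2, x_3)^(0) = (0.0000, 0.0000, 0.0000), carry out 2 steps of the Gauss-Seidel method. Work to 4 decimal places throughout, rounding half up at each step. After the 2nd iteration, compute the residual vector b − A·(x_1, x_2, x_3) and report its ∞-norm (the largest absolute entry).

Iteration 1:
  x_1 = (-1 - (3)·0.0000 - (3)·0.0000) / (-7) = 0.1429
  x_2 = (-6 - (-2)·0.1429 - (4)·0.0000) / (10) = -0.5714
  x_3 = (-6 - (4)·0.1429 - (2)·-0.5714) / (7) = -0.7755
Iteration 2:
  x_1 = (-1 - (3)·-0.5714 - (3)·-0.7755) / (-7) = -0.4344
  x_2 = (-6 - (-2)·-0.4344 - (4)·-0.7755) / (10) = -0.3767
  x_3 = (-6 - (4)·-0.4344 - (2)·-0.3767) / (7) = -0.5013
Residual b − A·x = (-1.4068, -1.0966, 0.0001); ∞-norm = 1.4068

1.4068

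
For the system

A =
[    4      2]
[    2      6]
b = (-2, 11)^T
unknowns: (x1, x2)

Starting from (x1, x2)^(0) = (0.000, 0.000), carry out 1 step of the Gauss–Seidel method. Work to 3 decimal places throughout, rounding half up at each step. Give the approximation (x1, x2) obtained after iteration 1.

(-0.500, 2.000)

Iteration 1:
  x1 = (-2 - (2)·0.000) / (4) = -0.500
  x2 = (11 - (2)·-0.500) / (6) = 2.000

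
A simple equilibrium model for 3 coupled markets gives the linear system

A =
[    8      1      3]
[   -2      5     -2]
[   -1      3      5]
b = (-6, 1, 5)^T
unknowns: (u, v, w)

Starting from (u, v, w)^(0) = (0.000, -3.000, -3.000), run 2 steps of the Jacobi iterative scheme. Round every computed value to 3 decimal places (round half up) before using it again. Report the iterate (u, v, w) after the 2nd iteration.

(-1.675, 1.620, 1.750)

Iteration 1:
  u = (-6 - (1)·-3.000 - (3)·-3.000) / (8) = 0.750
  v = (1 - (-2)·0.000 - (-2)·-3.000) / (5) = -1.000
  w = (5 - (-1)·0.000 - (3)·-3.000) / (5) = 2.800
Iteration 2:
  u = (-6 - (1)·-1.000 - (3)·2.800) / (8) = -1.675
  v = (1 - (-2)·0.750 - (-2)·2.800) / (5) = 1.620
  w = (5 - (-1)·0.750 - (3)·-1.000) / (5) = 1.750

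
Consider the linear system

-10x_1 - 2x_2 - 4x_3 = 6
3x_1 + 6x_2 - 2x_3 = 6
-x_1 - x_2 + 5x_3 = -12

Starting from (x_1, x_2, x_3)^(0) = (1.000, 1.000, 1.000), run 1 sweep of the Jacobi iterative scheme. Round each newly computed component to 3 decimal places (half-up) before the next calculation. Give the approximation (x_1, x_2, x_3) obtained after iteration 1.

Iteration 1:
  x_1 = (6 - (-2)·1.000 - (-4)·1.000) / (-10) = -1.200
  x_2 = (6 - (3)·1.000 - (-2)·1.000) / (6) = 0.833
  x_3 = (-12 - (-1)·1.000 - (-1)·1.000) / (5) = -2.000

(-1.200, 0.833, -2.000)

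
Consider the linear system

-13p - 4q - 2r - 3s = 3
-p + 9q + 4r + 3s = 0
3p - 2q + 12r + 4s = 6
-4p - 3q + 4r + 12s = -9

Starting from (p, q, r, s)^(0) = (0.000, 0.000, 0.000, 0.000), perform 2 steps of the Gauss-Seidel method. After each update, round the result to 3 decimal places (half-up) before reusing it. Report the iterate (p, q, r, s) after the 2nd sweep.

Iteration 1:
  p = (3 - (-4)·0.000 - (-2)·0.000 - (-3)·0.000) / (-13) = -0.231
  q = (0 - (-1)·-0.231 - (4)·0.000 - (3)·0.000) / (9) = -0.026
  r = (6 - (3)·-0.231 - (-2)·-0.026 - (4)·0.000) / (12) = 0.553
  s = (-9 - (-4)·-0.231 - (-3)·-0.026 - (4)·0.553) / (12) = -1.018
Iteration 2:
  p = (3 - (-4)·-0.026 - (-2)·0.553 - (-3)·-1.018) / (-13) = -0.073
  q = (0 - (-1)·-0.073 - (4)·0.553 - (3)·-1.018) / (9) = 0.085
  r = (6 - (3)·-0.073 - (-2)·0.085 - (4)·-1.018) / (12) = 0.872
  s = (-9 - (-4)·-0.073 - (-3)·0.085 - (4)·0.872) / (12) = -1.044

(-0.073, 0.085, 0.872, -1.044)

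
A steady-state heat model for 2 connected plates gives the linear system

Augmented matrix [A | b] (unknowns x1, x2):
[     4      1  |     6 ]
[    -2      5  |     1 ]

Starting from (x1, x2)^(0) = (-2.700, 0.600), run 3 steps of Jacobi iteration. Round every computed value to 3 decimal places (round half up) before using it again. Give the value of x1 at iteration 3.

Iteration 1:
  x1 = (6 - (1)·0.600) / (4) = 1.350
  x2 = (1 - (-2)·-2.700) / (5) = -0.880
Iteration 2:
  x1 = (6 - (1)·-0.880) / (4) = 1.720
  x2 = (1 - (-2)·1.350) / (5) = 0.740
Iteration 3:
  x1 = (6 - (1)·0.740) / (4) = 1.315
  x2 = (1 - (-2)·1.720) / (5) = 0.888

1.315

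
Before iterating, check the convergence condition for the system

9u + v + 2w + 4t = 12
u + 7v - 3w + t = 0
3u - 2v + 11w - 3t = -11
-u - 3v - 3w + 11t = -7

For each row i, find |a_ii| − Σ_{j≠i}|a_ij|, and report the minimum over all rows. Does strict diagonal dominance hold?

row 1: |9| − (1+2+4) = 2
row 2: |7| − (1+3+1) = 2
row 3: |11| − (3+2+3) = 3
row 4: |11| − (1+3+3) = 4
minimum over rows = 2 → strictly diagonally dominant (convergence guaranteed)

2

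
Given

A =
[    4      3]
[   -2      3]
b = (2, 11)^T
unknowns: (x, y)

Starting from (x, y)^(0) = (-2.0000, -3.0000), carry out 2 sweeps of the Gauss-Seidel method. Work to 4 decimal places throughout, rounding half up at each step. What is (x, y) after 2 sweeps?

(-3.6250, 1.2500)

Iteration 1:
  x = (2 - (3)·-3.0000) / (4) = 2.7500
  y = (11 - (-2)·2.7500) / (3) = 5.5000
Iteration 2:
  x = (2 - (3)·5.5000) / (4) = -3.6250
  y = (11 - (-2)·-3.6250) / (3) = 1.2500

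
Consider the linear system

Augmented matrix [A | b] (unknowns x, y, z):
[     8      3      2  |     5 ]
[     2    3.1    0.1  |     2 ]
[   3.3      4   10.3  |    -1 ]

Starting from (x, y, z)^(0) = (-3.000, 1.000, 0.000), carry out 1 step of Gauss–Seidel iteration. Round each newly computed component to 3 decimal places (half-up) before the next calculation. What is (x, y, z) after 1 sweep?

(0.250, 0.484, -0.365)

Iteration 1:
  x = (5 - (3)·1.000 - (2)·0.000) / (8) = 0.250
  y = (2 - (2)·0.250 - (0.1)·0.000) / (3.1) = 0.484
  z = (-1 - (3.3)·0.250 - (4)·0.484) / (10.3) = -0.365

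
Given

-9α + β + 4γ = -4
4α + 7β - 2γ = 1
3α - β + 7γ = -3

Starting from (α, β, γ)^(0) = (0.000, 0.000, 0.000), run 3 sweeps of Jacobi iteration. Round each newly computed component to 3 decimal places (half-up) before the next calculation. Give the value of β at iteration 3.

-0.182

Iteration 1:
  α = (-4 - (1)·0.000 - (4)·0.000) / (-9) = 0.444
  β = (1 - (4)·0.000 - (-2)·0.000) / (7) = 0.143
  γ = (-3 - (3)·0.000 - (-1)·0.000) / (7) = -0.429
Iteration 2:
  α = (-4 - (1)·0.143 - (4)·-0.429) / (-9) = 0.270
  β = (1 - (4)·0.444 - (-2)·-0.429) / (7) = -0.233
  γ = (-3 - (3)·0.444 - (-1)·0.143) / (7) = -0.598
Iteration 3:
  α = (-4 - (1)·-0.233 - (4)·-0.598) / (-9) = 0.153
  β = (1 - (4)·0.270 - (-2)·-0.598) / (7) = -0.182
  γ = (-3 - (3)·0.270 - (-1)·-0.233) / (7) = -0.578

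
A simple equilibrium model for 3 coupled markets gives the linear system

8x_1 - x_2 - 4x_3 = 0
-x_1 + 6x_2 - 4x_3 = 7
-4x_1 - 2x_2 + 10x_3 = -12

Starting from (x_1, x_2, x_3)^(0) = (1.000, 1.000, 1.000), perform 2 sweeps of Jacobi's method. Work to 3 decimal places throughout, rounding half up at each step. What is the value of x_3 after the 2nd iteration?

Iteration 1:
  x_1 = (0 - (-1)·1.000 - (-4)·1.000) / (8) = 0.625
  x_2 = (7 - (-1)·1.000 - (-4)·1.000) / (6) = 2.000
  x_3 = (-12 - (-4)·1.000 - (-2)·1.000) / (10) = -0.600
Iteration 2:
  x_1 = (0 - (-1)·2.000 - (-4)·-0.600) / (8) = -0.050
  x_2 = (7 - (-1)·0.625 - (-4)·-0.600) / (6) = 0.871
  x_3 = (-12 - (-4)·0.625 - (-2)·2.000) / (10) = -0.550

-0.550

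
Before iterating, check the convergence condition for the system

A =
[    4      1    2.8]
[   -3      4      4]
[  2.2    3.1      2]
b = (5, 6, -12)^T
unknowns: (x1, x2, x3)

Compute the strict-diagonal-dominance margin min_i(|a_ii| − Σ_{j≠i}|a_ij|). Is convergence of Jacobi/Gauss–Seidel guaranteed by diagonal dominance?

row 1: |4| − (1+2.8) = 0.2
row 2: |4| − (3+4) = -3
row 3: |2| − (2.2+3.1) = -3.3
minimum over rows = -3.3 → not strictly diagonally dominant

-3.3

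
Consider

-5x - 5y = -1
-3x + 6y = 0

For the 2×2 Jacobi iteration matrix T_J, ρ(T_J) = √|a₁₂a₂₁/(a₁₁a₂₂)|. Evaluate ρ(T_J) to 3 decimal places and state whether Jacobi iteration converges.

a₁₂a₂₁/(a₁₁a₂₂) = (-5)·(-3) / ((-5)·(6)) = -0.500000
ρ = √|-0.500000| = √0.500000 = 0.707
ρ < 1, so Jacobi converges

0.707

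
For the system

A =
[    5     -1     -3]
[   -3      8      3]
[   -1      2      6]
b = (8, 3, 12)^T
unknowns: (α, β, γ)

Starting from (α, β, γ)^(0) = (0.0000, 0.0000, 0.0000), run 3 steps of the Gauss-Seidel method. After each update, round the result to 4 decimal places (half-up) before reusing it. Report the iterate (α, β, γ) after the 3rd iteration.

(3.0960, 0.6956, 2.2841)

Iteration 1:
  α = (8 - (-1)·0.0000 - (-3)·0.0000) / (5) = 1.6000
  β = (3 - (-3)·1.6000 - (3)·0.0000) / (8) = 0.9750
  γ = (12 - (-1)·1.6000 - (2)·0.9750) / (6) = 1.9417
Iteration 2:
  α = (8 - (-1)·0.9750 - (-3)·1.9417) / (5) = 2.9600
  β = (3 - (-3)·2.9600 - (3)·1.9417) / (8) = 0.7569
  γ = (12 - (-1)·2.9600 - (2)·0.7569) / (6) = 2.2410
Iteration 3:
  α = (8 - (-1)·0.7569 - (-3)·2.2410) / (5) = 3.0960
  β = (3 - (-3)·3.0960 - (3)·2.2410) / (8) = 0.6956
  γ = (12 - (-1)·3.0960 - (2)·0.6956) / (6) = 2.2841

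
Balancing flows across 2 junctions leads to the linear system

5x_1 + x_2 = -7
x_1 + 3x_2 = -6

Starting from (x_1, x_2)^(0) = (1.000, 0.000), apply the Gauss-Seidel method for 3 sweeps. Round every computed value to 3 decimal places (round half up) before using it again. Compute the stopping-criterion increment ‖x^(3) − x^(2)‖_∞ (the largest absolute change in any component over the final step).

Iteration 1:
  x_1 = (-7 - (1)·0.000) / (5) = -1.400
  x_2 = (-6 - (1)·-1.400) / (3) = -1.533
Iteration 2:
  x_1 = (-7 - (1)·-1.533) / (5) = -1.093
  x_2 = (-6 - (1)·-1.093) / (3) = -1.636
Iteration 3:
  x_1 = (-7 - (1)·-1.636) / (5) = -1.073
  x_2 = (-6 - (1)·-1.073) / (3) = -1.642
Change: (0.020, -0.006) → max |·| = 0.020

0.020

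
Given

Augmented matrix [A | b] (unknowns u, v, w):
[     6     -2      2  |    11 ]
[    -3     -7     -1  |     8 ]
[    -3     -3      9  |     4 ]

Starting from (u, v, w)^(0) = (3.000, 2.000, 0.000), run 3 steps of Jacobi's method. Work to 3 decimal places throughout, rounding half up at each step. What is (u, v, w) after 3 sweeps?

Iteration 1:
  u = (11 - (-2)·2.000 - (2)·0.000) / (6) = 2.500
  v = (8 - (-3)·3.000 - (-1)·0.000) / (-7) = -2.429
  w = (4 - (-3)·3.000 - (-3)·2.000) / (9) = 2.111
Iteration 2:
  u = (11 - (-2)·-2.429 - (2)·2.111) / (6) = 0.320
  v = (8 - (-3)·2.500 - (-1)·2.111) / (-7) = -2.516
  w = (4 - (-3)·2.500 - (-3)·-2.429) / (9) = 0.468
Iteration 3:
  u = (11 - (-2)·-2.516 - (2)·0.468) / (6) = 0.839
  v = (8 - (-3)·0.320 - (-1)·0.468) / (-7) = -1.347
  w = (4 - (-3)·0.320 - (-3)·-2.516) / (9) = -0.288

(0.839, -1.347, -0.288)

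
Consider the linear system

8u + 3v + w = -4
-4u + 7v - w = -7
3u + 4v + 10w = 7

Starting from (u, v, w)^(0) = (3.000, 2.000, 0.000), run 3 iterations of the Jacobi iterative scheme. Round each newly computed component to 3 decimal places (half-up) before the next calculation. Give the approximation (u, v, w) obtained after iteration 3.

(0.098, -1.255, 1.636)

Iteration 1:
  u = (-4 - (3)·2.000 - (1)·0.000) / (8) = -1.250
  v = (-7 - (-4)·3.000 - (-1)·0.000) / (7) = 0.714
  w = (7 - (3)·3.000 - (4)·2.000) / (10) = -1.000
Iteration 2:
  u = (-4 - (3)·0.714 - (1)·-1.000) / (8) = -0.643
  v = (-7 - (-4)·-1.250 - (-1)·-1.000) / (7) = -1.857
  w = (7 - (3)·-1.250 - (4)·0.714) / (10) = 0.789
Iteration 3:
  u = (-4 - (3)·-1.857 - (1)·0.789) / (8) = 0.098
  v = (-7 - (-4)·-0.643 - (-1)·0.789) / (7) = -1.255
  w = (7 - (3)·-0.643 - (4)·-1.857) / (10) = 1.636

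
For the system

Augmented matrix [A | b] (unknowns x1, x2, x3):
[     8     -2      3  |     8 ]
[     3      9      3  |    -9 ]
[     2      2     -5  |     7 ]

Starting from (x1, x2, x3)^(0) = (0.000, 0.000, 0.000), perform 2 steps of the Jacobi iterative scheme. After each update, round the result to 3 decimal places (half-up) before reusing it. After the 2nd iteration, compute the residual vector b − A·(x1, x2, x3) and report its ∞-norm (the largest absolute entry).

0.822

Iteration 1:
  x1 = (8 - (-2)·0.000 - (3)·0.000) / (8) = 1.000
  x2 = (-9 - (3)·0.000 - (3)·0.000) / (9) = -1.000
  x3 = (7 - (2)·0.000 - (2)·0.000) / (-5) = -1.400
Iteration 2:
  x1 = (8 - (-2)·-1.000 - (3)·-1.400) / (8) = 1.275
  x2 = (-9 - (3)·1.000 - (3)·-1.400) / (9) = -0.867
  x3 = (7 - (2)·1.000 - (2)·-1.000) / (-5) = -1.400
Residual b − A·x = (0.266, -0.822, -0.816); ∞-norm = 0.822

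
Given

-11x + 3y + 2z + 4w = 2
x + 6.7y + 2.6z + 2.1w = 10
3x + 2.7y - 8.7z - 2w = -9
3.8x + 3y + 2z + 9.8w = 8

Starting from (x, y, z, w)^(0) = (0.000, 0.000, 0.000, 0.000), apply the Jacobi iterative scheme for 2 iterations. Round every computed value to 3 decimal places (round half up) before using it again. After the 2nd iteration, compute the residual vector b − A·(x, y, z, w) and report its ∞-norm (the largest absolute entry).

Iteration 1:
  x = (2 - (3)·0.000 - (2)·0.000 - (4)·0.000) / (-11) = -0.182
  y = (10 - (1)·0.000 - (2.6)·0.000 - (2.1)·0.000) / (6.7) = 1.493
  z = (-9 - (3)·0.000 - (2.7)·0.000 - (-2)·0.000) / (-8.7) = 1.034
  w = (8 - (3.8)·0.000 - (3)·0.000 - (2)·0.000) / (9.8) = 0.816
Iteration 2:
  x = (2 - (3)·1.493 - (2)·1.034 - (4)·0.816) / (-11) = 0.710
  y = (10 - (1)·-0.182 - (2.6)·1.034 - (2.1)·0.816) / (6.7) = 0.863
  z = (-9 - (3)·-0.182 - (2.7)·1.493 - (-2)·0.816) / (-8.7) = 1.247
  w = (8 - (3.8)·-0.182 - (3)·1.493 - (2)·1.034) / (9.8) = 0.219
Residual b − A·x = (3.851, -0.194, -2.173, -1.927); ∞-norm = 3.851

3.851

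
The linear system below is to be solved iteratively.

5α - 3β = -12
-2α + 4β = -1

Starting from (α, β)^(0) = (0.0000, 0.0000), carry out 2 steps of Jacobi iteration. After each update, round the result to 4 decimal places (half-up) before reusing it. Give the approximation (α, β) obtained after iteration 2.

(-2.5500, -1.4500)

Iteration 1:
  α = (-12 - (-3)·0.0000) / (5) = -2.4000
  β = (-1 - (-2)·0.0000) / (4) = -0.2500
Iteration 2:
  α = (-12 - (-3)·-0.2500) / (5) = -2.5500
  β = (-1 - (-2)·-2.4000) / (4) = -1.4500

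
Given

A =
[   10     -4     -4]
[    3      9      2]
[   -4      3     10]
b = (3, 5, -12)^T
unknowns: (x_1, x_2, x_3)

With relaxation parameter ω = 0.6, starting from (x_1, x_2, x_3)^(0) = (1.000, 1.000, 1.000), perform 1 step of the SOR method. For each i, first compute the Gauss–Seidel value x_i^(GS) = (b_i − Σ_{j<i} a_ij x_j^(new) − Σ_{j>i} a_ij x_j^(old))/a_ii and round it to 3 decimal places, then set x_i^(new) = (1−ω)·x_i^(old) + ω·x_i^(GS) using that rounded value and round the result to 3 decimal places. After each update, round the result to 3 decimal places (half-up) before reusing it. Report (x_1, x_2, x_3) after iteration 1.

Iteration 1:
  x_1: GS value = (3 - (-4)·1.000 - (-4)·1.000) / (10) = 1.100;  x_1 ← (1−ω)·1.000 + ω·1.100 = 1.060
  x_2: GS value = (5 - (3)·1.060 - (2)·1.000) / (9) = -0.020;  x_2 ← (1−ω)·1.000 + ω·-0.020 = 0.388
  x_3: GS value = (-12 - (-4)·1.060 - (3)·0.388) / (10) = -0.892;  x_3 ← (1−ω)·1.000 + ω·-0.892 = -0.135

(1.060, 0.388, -0.135)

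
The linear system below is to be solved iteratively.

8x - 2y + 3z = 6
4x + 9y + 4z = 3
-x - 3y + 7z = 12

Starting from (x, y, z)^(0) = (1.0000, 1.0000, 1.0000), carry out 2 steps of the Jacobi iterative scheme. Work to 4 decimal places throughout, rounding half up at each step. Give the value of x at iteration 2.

-0.2460

Iteration 1:
  x = (6 - (-2)·1.0000 - (3)·1.0000) / (8) = 0.6250
  y = (3 - (4)·1.0000 - (4)·1.0000) / (9) = -0.5556
  z = (12 - (-1)·1.0000 - (-3)·1.0000) / (7) = 2.2857
Iteration 2:
  x = (6 - (-2)·-0.5556 - (3)·2.2857) / (8) = -0.2460
  y = (3 - (4)·0.6250 - (4)·2.2857) / (9) = -0.9603
  z = (12 - (-1)·0.6250 - (-3)·-0.5556) / (7) = 1.5655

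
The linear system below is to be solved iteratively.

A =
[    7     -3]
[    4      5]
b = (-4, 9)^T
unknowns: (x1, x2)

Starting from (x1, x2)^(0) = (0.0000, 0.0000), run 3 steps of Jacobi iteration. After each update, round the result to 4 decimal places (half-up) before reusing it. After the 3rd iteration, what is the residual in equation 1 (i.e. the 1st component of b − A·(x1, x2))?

-1.8513

Iteration 1:
  x1 = (-4 - (-3)·0.0000) / (7) = -0.5714
  x2 = (9 - (4)·0.0000) / (5) = 1.8000
Iteration 2:
  x1 = (-4 - (-3)·1.8000) / (7) = 0.2000
  x2 = (9 - (4)·-0.5714) / (5) = 2.2571
Iteration 3:
  x1 = (-4 - (-3)·2.2571) / (7) = 0.3959
  x2 = (9 - (4)·0.2000) / (5) = 1.6400
Residual b − A·x = (-1.8513, -0.7836)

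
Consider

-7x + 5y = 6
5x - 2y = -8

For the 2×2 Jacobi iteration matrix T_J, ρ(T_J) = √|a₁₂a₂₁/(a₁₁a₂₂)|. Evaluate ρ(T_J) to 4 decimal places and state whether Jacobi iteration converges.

a₁₂a₂₁/(a₁₁a₂₂) = (5)·(5) / ((-7)·(-2)) = 1.785714
ρ = √|1.785714| = √1.785714 = 1.3363
ρ > 1, so Jacobi diverges

1.3363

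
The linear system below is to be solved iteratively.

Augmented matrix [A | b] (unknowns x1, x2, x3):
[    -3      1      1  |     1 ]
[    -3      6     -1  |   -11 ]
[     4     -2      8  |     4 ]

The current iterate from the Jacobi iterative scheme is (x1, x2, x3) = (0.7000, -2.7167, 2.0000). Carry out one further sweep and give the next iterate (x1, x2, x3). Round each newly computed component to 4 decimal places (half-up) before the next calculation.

(-0.5722, -1.1500, -0.5292)

One sweep:
  x1 = (1 - (1)·-2.7167 - (1)·2.0000) / (-3) = -0.5722
  x2 = (-11 - (-3)·0.7000 - (-1)·2.0000) / (6) = -1.1500
  x3 = (4 - (4)·0.7000 - (-2)·-2.7167) / (8) = -0.5292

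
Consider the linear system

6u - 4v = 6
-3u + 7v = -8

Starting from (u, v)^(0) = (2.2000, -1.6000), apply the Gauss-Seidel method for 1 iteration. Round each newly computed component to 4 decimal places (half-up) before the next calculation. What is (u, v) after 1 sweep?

(-0.0667, -1.1714)

Iteration 1:
  u = (6 - (-4)·-1.6000) / (6) = -0.0667
  v = (-8 - (-3)·-0.0667) / (7) = -1.1714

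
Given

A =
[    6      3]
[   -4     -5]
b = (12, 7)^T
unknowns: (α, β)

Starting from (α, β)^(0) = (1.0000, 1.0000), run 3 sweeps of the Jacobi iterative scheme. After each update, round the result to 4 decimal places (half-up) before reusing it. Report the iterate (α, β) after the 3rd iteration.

Iteration 1:
  α = (12 - (3)·1.0000) / (6) = 1.5000
  β = (7 - (-4)·1.0000) / (-5) = -2.2000
Iteration 2:
  α = (12 - (3)·-2.2000) / (6) = 3.1000
  β = (7 - (-4)·1.5000) / (-5) = -2.6000
Iteration 3:
  α = (12 - (3)·-2.6000) / (6) = 3.3000
  β = (7 - (-4)·3.1000) / (-5) = -3.8800

(3.3000, -3.8800)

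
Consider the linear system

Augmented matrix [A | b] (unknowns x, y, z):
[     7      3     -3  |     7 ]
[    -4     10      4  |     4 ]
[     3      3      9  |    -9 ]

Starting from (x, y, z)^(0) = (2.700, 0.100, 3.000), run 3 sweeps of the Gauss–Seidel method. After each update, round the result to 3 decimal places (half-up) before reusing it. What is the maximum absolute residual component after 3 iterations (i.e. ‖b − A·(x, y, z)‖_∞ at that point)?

1.377

Iteration 1:
  x = (7 - (3)·0.100 - (-3)·3.000) / (7) = 2.243
  y = (4 - (-4)·2.243 - (4)·3.000) / (10) = 0.097
  z = (-9 - (3)·2.243 - (3)·0.097) / (9) = -1.780
Iteration 2:
  x = (7 - (3)·0.097 - (-3)·-1.780) / (7) = 0.196
  y = (4 - (-4)·0.196 - (4)·-1.780) / (10) = 1.190
  z = (-9 - (3)·0.196 - (3)·1.190) / (9) = -1.462
Iteration 3:
  x = (7 - (3)·1.190 - (-3)·-1.462) / (7) = -0.137
  y = (4 - (-4)·-0.137 - (4)·-1.462) / (10) = 0.930
  z = (-9 - (3)·-0.137 - (3)·0.930) / (9) = -1.264
Residual b − A·x = (1.377, -0.792, -0.003); ∞-norm = 1.377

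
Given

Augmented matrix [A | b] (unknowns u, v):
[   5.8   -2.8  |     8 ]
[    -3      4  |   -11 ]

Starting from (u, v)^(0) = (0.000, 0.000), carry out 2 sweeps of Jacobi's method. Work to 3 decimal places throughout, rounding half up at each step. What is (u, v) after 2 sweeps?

Iteration 1:
  u = (8 - (-2.8)·0.000) / (5.8) = 1.379
  v = (-11 - (-3)·0.000) / (4) = -2.750
Iteration 2:
  u = (8 - (-2.8)·-2.750) / (5.8) = 0.052
  v = (-11 - (-3)·1.379) / (4) = -1.716

(0.052, -1.716)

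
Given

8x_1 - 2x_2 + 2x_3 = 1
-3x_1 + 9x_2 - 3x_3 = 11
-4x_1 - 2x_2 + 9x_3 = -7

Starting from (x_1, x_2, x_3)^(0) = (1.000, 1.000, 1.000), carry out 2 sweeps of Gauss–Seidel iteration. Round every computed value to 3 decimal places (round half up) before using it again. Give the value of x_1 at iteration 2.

0.616

Iteration 1:
  x_1 = (1 - (-2)·1.000 - (2)·1.000) / (8) = 0.125
  x_2 = (11 - (-3)·0.125 - (-3)·1.000) / (9) = 1.597
  x_3 = (-7 - (-4)·0.125 - (-2)·1.597) / (9) = -0.367
Iteration 2:
  x_1 = (1 - (-2)·1.597 - (2)·-0.367) / (8) = 0.616
  x_2 = (11 - (-3)·0.616 - (-3)·-0.367) / (9) = 1.305
  x_3 = (-7 - (-4)·0.616 - (-2)·1.305) / (9) = -0.214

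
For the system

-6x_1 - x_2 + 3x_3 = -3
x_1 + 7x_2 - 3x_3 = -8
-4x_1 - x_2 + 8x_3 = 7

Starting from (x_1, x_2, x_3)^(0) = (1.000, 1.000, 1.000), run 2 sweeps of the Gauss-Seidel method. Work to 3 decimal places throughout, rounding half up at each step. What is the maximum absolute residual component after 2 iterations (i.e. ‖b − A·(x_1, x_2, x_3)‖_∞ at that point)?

0.608

Iteration 1:
  x_1 = (-3 - (-1)·1.000 - (3)·1.000) / (-6) = 0.833
  x_2 = (-8 - (1)·0.833 - (-3)·1.000) / (7) = -0.833
  x_3 = (7 - (-4)·0.833 - (-1)·-0.833) / (8) = 1.187
Iteration 2:
  x_1 = (-3 - (-1)·-0.833 - (3)·1.187) / (-6) = 1.232
  x_2 = (-8 - (1)·1.232 - (-3)·1.187) / (7) = -0.810
  x_3 = (7 - (-4)·1.232 - (-1)·-0.810) / (8) = 1.390
Residual b − A·x = (-0.588, 0.608, -0.002); ∞-norm = 0.608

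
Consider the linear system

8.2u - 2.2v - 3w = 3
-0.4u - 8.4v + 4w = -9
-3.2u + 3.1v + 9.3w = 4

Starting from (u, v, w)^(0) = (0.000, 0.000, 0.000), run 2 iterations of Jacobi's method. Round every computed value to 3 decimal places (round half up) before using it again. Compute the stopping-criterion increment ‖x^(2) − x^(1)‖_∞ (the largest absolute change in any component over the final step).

0.445

Iteration 1:
  u = (3 - (-2.2)·0.000 - (-3)·0.000) / (8.2) = 0.366
  v = (-9 - (-0.4)·0.000 - (4)·0.000) / (-8.4) = 1.071
  w = (4 - (-3.2)·0.000 - (3.1)·0.000) / (9.3) = 0.430
Iteration 2:
  u = (3 - (-2.2)·1.071 - (-3)·0.430) / (8.2) = 0.811
  v = (-9 - (-0.4)·0.366 - (4)·0.430) / (-8.4) = 1.259
  w = (4 - (-3.2)·0.366 - (3.1)·1.071) / (9.3) = 0.199
Change: (0.445, 0.188, -0.231) → max |·| = 0.445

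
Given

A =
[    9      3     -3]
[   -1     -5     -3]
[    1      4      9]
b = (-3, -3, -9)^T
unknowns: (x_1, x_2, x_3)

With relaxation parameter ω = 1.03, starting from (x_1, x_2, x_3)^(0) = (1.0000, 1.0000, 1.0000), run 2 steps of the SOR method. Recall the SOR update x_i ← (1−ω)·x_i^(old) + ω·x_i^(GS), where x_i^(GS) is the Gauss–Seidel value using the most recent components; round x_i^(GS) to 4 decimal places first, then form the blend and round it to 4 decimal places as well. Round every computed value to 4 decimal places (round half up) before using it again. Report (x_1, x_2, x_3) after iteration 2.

(-0.7049, 1.4038, -1.5608)

Iteration 1:
  x_1: GS value = (-3 - (3)·1.0000 - (-3)·1.0000) / (9) = -0.3333;  x_1 ← (1−ω)·1.0000 + ω·-0.3333 = -0.3733
  x_2: GS value = (-3 - (-1)·-0.3733 - (-3)·1.0000) / (-5) = 0.0747;  x_2 ← (1−ω)·1.0000 + ω·0.0747 = 0.0469
  x_3: GS value = (-9 - (1)·-0.3733 - (4)·0.0469) / (9) = -0.9794;  x_3 ← (1−ω)·1.0000 + ω·-0.9794 = -1.0388
Iteration 2:
  x_1: GS value = (-3 - (3)·0.0469 - (-3)·-1.0388) / (9) = -0.6952;  x_1 ← (1−ω)·-0.3733 + ω·-0.6952 = -0.7049
  x_2: GS value = (-3 - (-1)·-0.7049 - (-3)·-1.0388) / (-5) = 1.3643;  x_2 ← (1−ω)·0.0469 + ω·1.3643 = 1.4038
  x_3: GS value = (-9 - (1)·-0.7049 - (4)·1.4038) / (9) = -1.5456;  x_3 ← (1−ω)·-1.0388 + ω·-1.5456 = -1.5608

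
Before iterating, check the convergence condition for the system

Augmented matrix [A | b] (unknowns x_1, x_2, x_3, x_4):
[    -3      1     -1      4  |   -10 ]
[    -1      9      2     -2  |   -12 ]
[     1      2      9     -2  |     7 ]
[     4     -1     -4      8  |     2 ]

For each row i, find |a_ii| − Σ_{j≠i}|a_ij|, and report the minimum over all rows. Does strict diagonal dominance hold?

-3

row 1: |-3| − (1+1+4) = -3
row 2: |9| − (1+2+2) = 4
row 3: |9| − (1+2+2) = 4
row 4: |8| − (4+1+4) = -1
minimum over rows = -3 → not strictly diagonally dominant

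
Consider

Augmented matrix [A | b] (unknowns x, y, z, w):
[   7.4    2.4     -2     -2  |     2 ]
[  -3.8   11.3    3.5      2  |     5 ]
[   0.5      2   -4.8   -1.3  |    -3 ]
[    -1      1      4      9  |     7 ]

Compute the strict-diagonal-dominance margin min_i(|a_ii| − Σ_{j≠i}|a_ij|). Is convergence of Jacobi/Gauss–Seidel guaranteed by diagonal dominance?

1

row 1: |7.4| − (2.4+2+2) = 1
row 2: |11.3| − (3.8+3.5+2) = 2
row 3: |-4.8| − (0.5+2+1.3) = 1
row 4: |9| − (1+1+4) = 3
minimum over rows = 1 → strictly diagonally dominant (convergence guaranteed)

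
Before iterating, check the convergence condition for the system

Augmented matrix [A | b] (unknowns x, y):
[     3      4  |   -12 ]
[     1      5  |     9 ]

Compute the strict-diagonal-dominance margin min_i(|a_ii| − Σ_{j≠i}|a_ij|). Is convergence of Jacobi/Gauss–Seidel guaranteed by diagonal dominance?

-1

row 1: |3| − (4) = -1
row 2: |5| − (1) = 4
minimum over rows = -1 → not strictly diagonally dominant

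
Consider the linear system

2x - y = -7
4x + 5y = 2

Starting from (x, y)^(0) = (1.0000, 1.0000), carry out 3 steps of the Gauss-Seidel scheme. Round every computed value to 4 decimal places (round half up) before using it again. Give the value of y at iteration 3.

Iteration 1:
  x = (-7 - (-1)·1.0000) / (2) = -3.0000
  y = (2 - (4)·-3.0000) / (5) = 2.8000
Iteration 2:
  x = (-7 - (-1)·2.8000) / (2) = -2.1000
  y = (2 - (4)·-2.1000) / (5) = 2.0800
Iteration 3:
  x = (-7 - (-1)·2.0800) / (2) = -2.4600
  y = (2 - (4)·-2.4600) / (5) = 2.3680

2.3680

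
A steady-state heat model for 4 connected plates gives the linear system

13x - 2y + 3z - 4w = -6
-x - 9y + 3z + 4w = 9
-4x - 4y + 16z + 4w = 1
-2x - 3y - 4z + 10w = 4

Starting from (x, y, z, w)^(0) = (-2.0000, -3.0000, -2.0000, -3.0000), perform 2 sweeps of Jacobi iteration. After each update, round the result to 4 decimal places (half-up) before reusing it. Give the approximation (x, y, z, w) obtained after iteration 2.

(-1.3110, -1.7475, -0.5531, -0.8853)

Iteration 1:
  x = (-6 - (-2)·-3.0000 - (3)·-2.0000 - (-4)·-3.0000) / (13) = -1.3846
  y = (9 - (-1)·-2.0000 - (3)·-2.0000 - (4)·-3.0000) / (-9) = -2.7778
  z = (1 - (-4)·-2.0000 - (-4)·-3.0000 - (4)·-3.0000) / (16) = -0.4375
  w = (4 - (-2)·-2.0000 - (-3)·-3.0000 - (-4)·-2.0000) / (10) = -1.7000
Iteration 2:
  x = (-6 - (-2)·-2.7778 - (3)·-0.4375 - (-4)·-1.7000) / (13) = -1.3110
  y = (9 - (-1)·-1.3846 - (3)·-0.4375 - (4)·-1.7000) / (-9) = -1.7475
  z = (1 - (-4)·-1.3846 - (-4)·-2.7778 - (4)·-1.7000) / (16) = -0.5531
  w = (4 - (-2)·-1.3846 - (-3)·-2.7778 - (-4)·-0.4375) / (10) = -0.8853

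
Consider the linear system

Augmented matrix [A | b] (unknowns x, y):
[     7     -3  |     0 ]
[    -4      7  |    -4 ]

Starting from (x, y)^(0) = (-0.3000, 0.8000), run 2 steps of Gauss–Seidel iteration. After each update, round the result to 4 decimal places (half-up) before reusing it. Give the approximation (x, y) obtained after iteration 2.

Iteration 1:
  x = (0 - (-3)·0.8000) / (7) = 0.3429
  y = (-4 - (-4)·0.3429) / (7) = -0.3755
Iteration 2:
  x = (0 - (-3)·-0.3755) / (7) = -0.1609
  y = (-4 - (-4)·-0.1609) / (7) = -0.6634

(-0.1609, -0.6634)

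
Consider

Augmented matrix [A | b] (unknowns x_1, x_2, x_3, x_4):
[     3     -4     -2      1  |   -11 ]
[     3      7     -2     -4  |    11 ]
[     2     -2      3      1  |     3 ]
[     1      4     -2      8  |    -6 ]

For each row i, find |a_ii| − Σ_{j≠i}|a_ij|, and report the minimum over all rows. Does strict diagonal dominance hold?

-4

row 1: |3| − (4+2+1) = -4
row 2: |7| − (3+2+4) = -2
row 3: |3| − (2+2+1) = -2
row 4: |8| − (1+4+2) = 1
minimum over rows = -4 → not strictly diagonally dominant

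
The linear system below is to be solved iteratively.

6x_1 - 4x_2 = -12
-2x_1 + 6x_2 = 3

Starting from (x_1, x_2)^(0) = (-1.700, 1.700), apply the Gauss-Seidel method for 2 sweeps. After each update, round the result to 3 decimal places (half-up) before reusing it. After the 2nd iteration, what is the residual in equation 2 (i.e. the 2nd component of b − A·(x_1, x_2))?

Iteration 1:
  x_1 = (-12 - (-4)·1.700) / (6) = -0.867
  x_2 = (3 - (-2)·-0.867) / (6) = 0.211
Iteration 2:
  x_1 = (-12 - (-4)·0.211) / (6) = -1.859
  x_2 = (3 - (-2)·-1.859) / (6) = -0.120
Residual b − A·x = (-1.326, 0.002)

0.002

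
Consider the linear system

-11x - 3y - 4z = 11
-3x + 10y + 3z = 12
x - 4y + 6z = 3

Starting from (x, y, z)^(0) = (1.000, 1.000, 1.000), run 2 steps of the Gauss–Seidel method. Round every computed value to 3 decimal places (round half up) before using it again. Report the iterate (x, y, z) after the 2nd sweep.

(-1.492, 0.439, 1.041)

Iteration 1:
  x = (11 - (-3)·1.000 - (-4)·1.000) / (-11) = -1.636
  y = (12 - (-3)·-1.636 - (3)·1.000) / (10) = 0.409
  z = (3 - (1)·-1.636 - (-4)·0.409) / (6) = 1.045
Iteration 2:
  x = (11 - (-3)·0.409 - (-4)·1.045) / (-11) = -1.492
  y = (12 - (-3)·-1.492 - (3)·1.045) / (10) = 0.439
  z = (3 - (1)·-1.492 - (-4)·0.439) / (6) = 1.041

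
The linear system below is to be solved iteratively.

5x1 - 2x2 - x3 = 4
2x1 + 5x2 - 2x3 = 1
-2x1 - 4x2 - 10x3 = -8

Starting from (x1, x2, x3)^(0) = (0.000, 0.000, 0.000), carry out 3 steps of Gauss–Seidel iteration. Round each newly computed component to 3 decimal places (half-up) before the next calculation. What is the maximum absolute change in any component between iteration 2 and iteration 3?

0.074

Iteration 1:
  x1 = (4 - (-2)·0.000 - (-1)·0.000) / (5) = 0.800
  x2 = (1 - (2)·0.800 - (-2)·0.000) / (5) = -0.120
  x3 = (-8 - (-2)·0.800 - (-4)·-0.120) / (-10) = 0.688
Iteration 2:
  x1 = (4 - (-2)·-0.120 - (-1)·0.688) / (5) = 0.890
  x2 = (1 - (2)·0.890 - (-2)·0.688) / (5) = 0.119
  x3 = (-8 - (-2)·0.890 - (-4)·0.119) / (-10) = 0.574
Iteration 3:
  x1 = (4 - (-2)·0.119 - (-1)·0.574) / (5) = 0.962
  x2 = (1 - (2)·0.962 - (-2)·0.574) / (5) = 0.045
  x3 = (-8 - (-2)·0.962 - (-4)·0.045) / (-10) = 0.590
Change: (0.072, -0.074, 0.016) → max |·| = 0.074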